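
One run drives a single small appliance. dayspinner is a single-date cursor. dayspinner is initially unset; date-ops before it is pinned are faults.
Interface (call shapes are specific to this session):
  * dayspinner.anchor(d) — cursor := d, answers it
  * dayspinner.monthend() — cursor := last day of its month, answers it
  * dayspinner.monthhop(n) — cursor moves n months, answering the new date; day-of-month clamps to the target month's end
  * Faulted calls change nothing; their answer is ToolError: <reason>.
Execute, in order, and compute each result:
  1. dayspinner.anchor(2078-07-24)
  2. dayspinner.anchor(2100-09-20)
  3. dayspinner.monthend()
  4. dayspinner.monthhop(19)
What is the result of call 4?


;; dayspinner.anchor(d=2078-07-24) : 2078-07-24
;; dayspinner.anchor(d=2100-09-20) : 2100-09-20
;; dayspinner.monthend() : 2100-09-30
;; dayspinner.monthhop(n=19) : 2102-04-30

Answer: 2102-04-30


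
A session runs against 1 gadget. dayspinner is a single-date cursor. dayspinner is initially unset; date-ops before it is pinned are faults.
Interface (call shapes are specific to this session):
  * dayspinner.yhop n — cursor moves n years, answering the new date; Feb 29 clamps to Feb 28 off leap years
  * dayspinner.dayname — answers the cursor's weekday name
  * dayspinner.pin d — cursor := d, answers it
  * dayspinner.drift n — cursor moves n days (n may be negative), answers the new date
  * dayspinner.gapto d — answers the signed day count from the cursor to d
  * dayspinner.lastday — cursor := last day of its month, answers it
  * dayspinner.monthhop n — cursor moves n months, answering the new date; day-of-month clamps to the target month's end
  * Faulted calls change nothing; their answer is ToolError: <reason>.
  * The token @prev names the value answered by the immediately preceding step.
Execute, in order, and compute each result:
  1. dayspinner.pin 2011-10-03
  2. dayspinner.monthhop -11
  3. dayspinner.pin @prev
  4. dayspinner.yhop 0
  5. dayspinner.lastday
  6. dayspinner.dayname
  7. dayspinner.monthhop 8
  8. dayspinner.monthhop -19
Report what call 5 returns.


~$ dayspinner.pin d: 2011-10-03
[out] 2011-10-03
~$ dayspinner.monthhop n: -11
[out] 2010-11-03
~$ dayspinner.pin d: @prev
[out] 2010-11-03
~$ dayspinner.yhop n: 0
[out] 2010-11-03
~$ dayspinner.lastday
[out] 2010-11-30
~$ dayspinner.dayname
[out] Tuesday
~$ dayspinner.monthhop n: 8
[out] 2011-07-30
~$ dayspinner.monthhop n: -19
[out] 2009-12-30

Answer: 2010-11-30


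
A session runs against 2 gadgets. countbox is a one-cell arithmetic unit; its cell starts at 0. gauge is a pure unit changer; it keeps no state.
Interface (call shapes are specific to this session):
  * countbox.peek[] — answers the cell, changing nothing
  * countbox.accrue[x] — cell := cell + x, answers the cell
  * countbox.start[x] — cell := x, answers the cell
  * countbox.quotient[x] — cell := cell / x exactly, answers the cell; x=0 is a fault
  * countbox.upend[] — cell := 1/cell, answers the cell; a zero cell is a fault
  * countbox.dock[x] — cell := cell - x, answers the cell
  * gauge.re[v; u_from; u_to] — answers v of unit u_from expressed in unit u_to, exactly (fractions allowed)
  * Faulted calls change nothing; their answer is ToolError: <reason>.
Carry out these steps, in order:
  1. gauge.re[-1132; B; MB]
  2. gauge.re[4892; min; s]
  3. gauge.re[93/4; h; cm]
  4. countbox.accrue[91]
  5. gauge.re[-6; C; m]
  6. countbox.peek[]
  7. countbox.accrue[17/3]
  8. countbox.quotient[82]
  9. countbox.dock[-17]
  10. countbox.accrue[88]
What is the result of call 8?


Answer: 145/123

Derivation:
==> gauge.re(v='-1132', u_from='B', u_to='MB')
<== -283/250000
==> gauge.re(v='4892', u_from='min', u_to='s')
<== 293520
==> gauge.re(v='93/4', u_from='h', u_to='cm')
<== ToolError: incompatible units
==> countbox.accrue(x='91')
<== 91
==> gauge.re(v='-6', u_from='C', u_to='m')
<== ToolError: incompatible units
==> countbox.peek()
<== 91
==> countbox.accrue(x='17/3')
<== 290/3
==> countbox.quotient(x='82')
<== 145/123
==> countbox.dock(x='-17')
<== 2236/123
==> countbox.accrue(x='88')
<== 13060/123


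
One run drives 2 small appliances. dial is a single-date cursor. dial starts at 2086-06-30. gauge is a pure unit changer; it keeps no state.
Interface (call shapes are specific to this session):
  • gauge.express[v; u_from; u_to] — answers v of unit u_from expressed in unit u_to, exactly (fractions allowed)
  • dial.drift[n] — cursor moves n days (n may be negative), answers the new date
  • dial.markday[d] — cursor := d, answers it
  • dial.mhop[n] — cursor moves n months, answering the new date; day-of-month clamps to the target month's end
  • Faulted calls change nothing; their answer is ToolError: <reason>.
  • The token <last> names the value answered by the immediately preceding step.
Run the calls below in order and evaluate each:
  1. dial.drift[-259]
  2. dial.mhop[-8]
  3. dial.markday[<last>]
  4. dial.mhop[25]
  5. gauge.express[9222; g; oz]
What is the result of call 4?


-- 1. drift(n=-259) ~> 2085-10-14
-- 2. mhop(n=-8) ~> 2085-02-14
-- 3. markday(d=<last>) ~> 2085-02-14
-- 4. mhop(n=25) ~> 2087-03-14
-- 5. express(v=9222, u_from=g, u_to=oz) ~> 14755200000/45359237

Answer: 2087-03-14


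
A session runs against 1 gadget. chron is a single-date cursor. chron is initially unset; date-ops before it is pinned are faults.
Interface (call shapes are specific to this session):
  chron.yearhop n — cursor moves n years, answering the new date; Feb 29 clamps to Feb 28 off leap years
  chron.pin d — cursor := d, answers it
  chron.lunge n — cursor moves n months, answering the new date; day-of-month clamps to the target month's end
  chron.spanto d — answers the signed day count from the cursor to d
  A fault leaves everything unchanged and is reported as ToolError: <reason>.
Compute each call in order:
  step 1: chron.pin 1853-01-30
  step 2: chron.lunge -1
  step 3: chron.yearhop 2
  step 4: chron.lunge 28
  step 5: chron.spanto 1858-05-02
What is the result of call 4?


;; 1. chron.pin(d=1853-01-30) == 1853-01-30
;; 2. chron.lunge(n=-1) == 1852-12-30
;; 3. chron.yearhop(n=2) == 1854-12-30
;; 4. chron.lunge(n=28) == 1857-04-30
;; 5. chron.spanto(d=1858-05-02) == 367

Answer: 1857-04-30


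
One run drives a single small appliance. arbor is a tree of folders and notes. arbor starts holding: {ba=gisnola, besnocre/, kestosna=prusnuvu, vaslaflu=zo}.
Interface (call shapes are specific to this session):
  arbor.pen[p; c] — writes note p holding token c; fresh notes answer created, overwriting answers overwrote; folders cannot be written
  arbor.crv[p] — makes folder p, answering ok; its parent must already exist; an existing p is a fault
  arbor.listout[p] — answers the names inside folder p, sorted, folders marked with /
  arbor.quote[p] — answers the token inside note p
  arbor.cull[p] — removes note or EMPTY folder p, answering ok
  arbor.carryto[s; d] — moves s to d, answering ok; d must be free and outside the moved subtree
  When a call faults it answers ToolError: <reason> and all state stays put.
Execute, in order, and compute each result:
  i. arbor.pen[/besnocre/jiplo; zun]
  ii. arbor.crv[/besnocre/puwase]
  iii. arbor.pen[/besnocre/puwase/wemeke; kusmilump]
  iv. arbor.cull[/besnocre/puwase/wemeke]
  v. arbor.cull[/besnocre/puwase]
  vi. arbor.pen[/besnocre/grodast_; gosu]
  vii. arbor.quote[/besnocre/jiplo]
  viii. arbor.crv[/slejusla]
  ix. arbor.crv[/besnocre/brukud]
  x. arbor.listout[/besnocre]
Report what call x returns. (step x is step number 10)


I call arbor.pen on p: /besnocre/jiplo, c: zun, yielding created.
I use arbor.crv on p: /besnocre/puwase, yielding ok.
I use arbor.pen on p: /besnocre/puwase/wemeke, c: kusmilump, and get created.
I run arbor.cull on p: /besnocre/puwase/wemeke, and get ok.
I call arbor.cull on p: /besnocre/puwase, and see ok.
Next I call arbor.pen on p: /besnocre/grodast_, c: gosu, giving created.
Calling arbor.quote on p: /besnocre/jiplo, — result: zun.
I call arbor.crv on p: /slejusla, giving ok.
I call arbor.crv on p: /besnocre/brukud, yielding ok.
I use arbor.listout on p: /besnocre, and see [brukud/, grodast_, jiplo].

Answer: [brukud/, grodast_, jiplo]


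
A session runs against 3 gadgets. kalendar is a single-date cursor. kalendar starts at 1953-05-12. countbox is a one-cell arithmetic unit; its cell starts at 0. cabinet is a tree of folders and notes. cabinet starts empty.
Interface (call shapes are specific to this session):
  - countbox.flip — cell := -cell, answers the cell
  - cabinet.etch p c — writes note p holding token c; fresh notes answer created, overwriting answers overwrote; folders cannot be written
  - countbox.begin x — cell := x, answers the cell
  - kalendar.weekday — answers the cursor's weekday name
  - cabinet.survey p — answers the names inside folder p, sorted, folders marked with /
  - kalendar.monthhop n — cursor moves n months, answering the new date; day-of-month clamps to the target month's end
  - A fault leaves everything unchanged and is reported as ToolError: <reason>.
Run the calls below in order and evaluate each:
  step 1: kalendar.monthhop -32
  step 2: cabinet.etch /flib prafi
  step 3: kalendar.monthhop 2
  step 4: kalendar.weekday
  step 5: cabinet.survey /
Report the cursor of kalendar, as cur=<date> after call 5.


Next I call kalendar.monthhop on n→-32, and get 1950-09-12.
I run cabinet.etch on p→/flib, c→prafi, — result: created.
I run kalendar.monthhop on n→2, and get 1950-11-12.
I try kalendar.weekday, giving Sunday.
Now I run cabinet.survey on p→/, which returns [flib].

Answer: cur=1950-11-12


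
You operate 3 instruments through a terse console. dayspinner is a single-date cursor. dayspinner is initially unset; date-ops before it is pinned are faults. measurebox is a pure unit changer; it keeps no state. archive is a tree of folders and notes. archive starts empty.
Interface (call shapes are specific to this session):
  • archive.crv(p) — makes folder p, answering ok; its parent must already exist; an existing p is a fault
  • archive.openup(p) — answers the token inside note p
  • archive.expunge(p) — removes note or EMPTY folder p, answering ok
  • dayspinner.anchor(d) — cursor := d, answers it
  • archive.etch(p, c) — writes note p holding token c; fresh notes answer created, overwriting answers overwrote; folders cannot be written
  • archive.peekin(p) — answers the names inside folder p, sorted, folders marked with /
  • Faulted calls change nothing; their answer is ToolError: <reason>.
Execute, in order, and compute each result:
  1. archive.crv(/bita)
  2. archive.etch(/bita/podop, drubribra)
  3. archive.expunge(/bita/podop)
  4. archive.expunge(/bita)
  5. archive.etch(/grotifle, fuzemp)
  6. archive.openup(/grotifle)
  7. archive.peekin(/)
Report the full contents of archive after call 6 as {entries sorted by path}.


$ archive.crv p=/bita
  ok
$ archive.etch p=/bita/podop c=drubribra
  created
$ archive.expunge p=/bita/podop
  ok
$ archive.expunge p=/bita
  ok
$ archive.etch p=/grotifle c=fuzemp
  created
$ archive.openup p=/grotifle
  fuzemp
$ archive.peekin p=/
  [grotifle]

Answer: {grotifle=fuzemp}


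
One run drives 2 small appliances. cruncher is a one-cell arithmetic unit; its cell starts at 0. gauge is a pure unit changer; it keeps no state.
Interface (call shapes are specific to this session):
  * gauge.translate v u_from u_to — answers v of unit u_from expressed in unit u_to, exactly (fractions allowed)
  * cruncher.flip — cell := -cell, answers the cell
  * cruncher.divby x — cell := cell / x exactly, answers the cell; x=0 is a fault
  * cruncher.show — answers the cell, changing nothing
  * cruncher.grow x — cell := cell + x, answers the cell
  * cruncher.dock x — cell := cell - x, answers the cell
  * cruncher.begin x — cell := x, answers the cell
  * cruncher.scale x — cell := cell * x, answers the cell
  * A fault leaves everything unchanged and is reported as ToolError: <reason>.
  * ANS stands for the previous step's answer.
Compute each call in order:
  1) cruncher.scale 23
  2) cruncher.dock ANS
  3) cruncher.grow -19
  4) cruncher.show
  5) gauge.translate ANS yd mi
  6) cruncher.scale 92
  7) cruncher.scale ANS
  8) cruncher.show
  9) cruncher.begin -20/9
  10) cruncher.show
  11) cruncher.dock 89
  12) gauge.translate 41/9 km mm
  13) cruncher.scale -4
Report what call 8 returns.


Answer: 3055504

Derivation:
Step: scale[x='23']
Result: 0
Step: dock[x='ANS']
Result: 0
Step: grow[x='-19']
Result: -19
Step: show[]
Result: -19
Step: translate[v='ANS'; u_from='yd'; u_to='mi']
Result: -19/1760
Step: scale[x='92']
Result: -1748
Step: scale[x='ANS']
Result: 3055504
Step: show[]
Result: 3055504
Step: begin[x='-20/9']
Result: -20/9
Step: show[]
Result: -20/9
Step: dock[x='89']
Result: -821/9
Step: translate[v='41/9'; u_from='km'; u_to='mm']
Result: 41000000/9
Step: scale[x='-4']
Result: 3284/9


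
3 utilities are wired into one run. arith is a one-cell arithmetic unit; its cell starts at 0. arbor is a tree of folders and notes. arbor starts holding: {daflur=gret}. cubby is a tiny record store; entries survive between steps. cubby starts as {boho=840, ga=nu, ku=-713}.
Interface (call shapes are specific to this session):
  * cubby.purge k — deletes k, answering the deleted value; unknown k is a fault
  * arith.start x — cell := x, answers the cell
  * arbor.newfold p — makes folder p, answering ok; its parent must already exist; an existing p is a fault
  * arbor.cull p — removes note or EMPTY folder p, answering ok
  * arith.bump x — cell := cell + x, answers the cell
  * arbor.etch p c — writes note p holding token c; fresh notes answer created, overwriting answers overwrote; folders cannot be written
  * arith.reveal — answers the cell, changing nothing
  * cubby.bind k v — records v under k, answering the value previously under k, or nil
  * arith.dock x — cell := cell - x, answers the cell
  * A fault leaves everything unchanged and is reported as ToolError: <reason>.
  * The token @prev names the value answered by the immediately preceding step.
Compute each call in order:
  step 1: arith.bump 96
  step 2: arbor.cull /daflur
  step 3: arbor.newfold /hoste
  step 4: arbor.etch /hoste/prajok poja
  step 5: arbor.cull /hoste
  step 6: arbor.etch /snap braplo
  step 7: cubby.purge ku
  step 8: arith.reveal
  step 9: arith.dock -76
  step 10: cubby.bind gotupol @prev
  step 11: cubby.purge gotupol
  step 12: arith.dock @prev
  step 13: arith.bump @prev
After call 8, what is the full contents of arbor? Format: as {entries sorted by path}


Answer: {hoste/, hoste/prajok=poja, snap=braplo}

Derivation:
Act: arith.bump[x=96]
Obs: 96
Act: arbor.cull[p=/daflur]
Obs: ok
Act: arbor.newfold[p=/hoste]
Obs: ok
Act: arbor.etch[p=/hoste/prajok; c=poja]
Obs: created
Act: arbor.cull[p=/hoste]
Obs: ToolError: not empty
Act: arbor.etch[p=/snap; c=braplo]
Obs: created
Act: cubby.purge[k=ku]
Obs: -713
Act: arith.reveal[]
Obs: 96
Act: arith.dock[x=-76]
Obs: 172
Act: cubby.bind[k=gotupol; v=@prev]
Obs: nil
Act: cubby.purge[k=gotupol]
Obs: 172
Act: arith.dock[x=@prev]
Obs: 0
Act: arith.bump[x=@prev]
Obs: 0


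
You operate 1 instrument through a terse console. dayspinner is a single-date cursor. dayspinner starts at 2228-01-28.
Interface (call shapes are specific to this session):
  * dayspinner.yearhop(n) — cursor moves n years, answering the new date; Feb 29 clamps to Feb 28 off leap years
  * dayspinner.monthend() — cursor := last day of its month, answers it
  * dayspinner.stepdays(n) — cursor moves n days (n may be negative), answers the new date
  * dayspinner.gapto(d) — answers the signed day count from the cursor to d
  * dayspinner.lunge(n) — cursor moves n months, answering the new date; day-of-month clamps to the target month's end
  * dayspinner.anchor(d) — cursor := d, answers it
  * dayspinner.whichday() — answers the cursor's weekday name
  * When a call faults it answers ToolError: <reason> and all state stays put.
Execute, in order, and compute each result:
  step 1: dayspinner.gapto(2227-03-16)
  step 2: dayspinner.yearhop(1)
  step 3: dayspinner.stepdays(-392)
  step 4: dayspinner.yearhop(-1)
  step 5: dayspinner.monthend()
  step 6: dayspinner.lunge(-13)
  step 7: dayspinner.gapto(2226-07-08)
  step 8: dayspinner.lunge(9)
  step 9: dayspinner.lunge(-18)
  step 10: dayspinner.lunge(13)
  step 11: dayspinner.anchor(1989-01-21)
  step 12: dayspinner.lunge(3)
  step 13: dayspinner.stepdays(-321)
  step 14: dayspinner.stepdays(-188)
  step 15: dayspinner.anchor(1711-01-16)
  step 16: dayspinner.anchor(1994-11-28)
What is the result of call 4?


[in] dayspinner.gapto d='2227-03-16'
[out] -318
[in] dayspinner.yearhop n='1'
[out] 2229-01-28
[in] dayspinner.stepdays n='-392'
[out] 2228-01-02
[in] dayspinner.yearhop n='-1'
[out] 2227-01-02
[in] dayspinner.monthend
[out] 2227-01-31
[in] dayspinner.lunge n='-13'
[out] 2225-12-31
[in] dayspinner.gapto d='2226-07-08'
[out] 189
[in] dayspinner.lunge n='9'
[out] 2226-09-30
[in] dayspinner.lunge n='-18'
[out] 2225-03-30
[in] dayspinner.lunge n='13'
[out] 2226-04-30
[in] dayspinner.anchor d='1989-01-21'
[out] 1989-01-21
[in] dayspinner.lunge n='3'
[out] 1989-04-21
[in] dayspinner.stepdays n='-321'
[out] 1988-06-04
[in] dayspinner.stepdays n='-188'
[out] 1987-11-29
[in] dayspinner.anchor d='1711-01-16'
[out] 1711-01-16
[in] dayspinner.anchor d='1994-11-28'
[out] 1994-11-28

Answer: 2227-01-02


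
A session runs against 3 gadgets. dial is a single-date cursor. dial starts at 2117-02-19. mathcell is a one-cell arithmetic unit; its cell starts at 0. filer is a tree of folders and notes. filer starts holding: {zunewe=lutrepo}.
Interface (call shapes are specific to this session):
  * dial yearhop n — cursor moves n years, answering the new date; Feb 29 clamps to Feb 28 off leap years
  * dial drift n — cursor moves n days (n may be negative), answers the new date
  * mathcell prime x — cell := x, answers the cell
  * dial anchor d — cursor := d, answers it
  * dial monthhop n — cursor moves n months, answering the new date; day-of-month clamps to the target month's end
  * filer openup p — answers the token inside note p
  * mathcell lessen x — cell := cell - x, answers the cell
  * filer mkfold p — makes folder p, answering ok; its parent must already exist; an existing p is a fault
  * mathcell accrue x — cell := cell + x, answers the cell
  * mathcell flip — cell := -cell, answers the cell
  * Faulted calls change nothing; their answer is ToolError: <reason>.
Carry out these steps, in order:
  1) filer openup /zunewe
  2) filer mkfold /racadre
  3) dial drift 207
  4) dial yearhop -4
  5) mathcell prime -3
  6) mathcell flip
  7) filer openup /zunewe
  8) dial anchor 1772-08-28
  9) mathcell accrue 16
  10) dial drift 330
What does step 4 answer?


Answer: 2113-09-14

Derivation:
Calling filer openup with p→/zunewe, and observe lutrepo.
I invoke filer mkfold with p→/racadre, and see ok.
Using dial drift with n→207, giving 2117-09-14.
I use dial yearhop with n→-4, giving 2113-09-14.
Now I run mathcell prime with x→-3, and observe -3.
I run mathcell flip(), giving 3.
Using filer openup with p→/zunewe, → lutrepo.
Then dial anchor with d→1772-08-28: 1772-08-28.
I try mathcell accrue with x→16: 19.
Invoking dial drift with n→330, → 1773-07-24.


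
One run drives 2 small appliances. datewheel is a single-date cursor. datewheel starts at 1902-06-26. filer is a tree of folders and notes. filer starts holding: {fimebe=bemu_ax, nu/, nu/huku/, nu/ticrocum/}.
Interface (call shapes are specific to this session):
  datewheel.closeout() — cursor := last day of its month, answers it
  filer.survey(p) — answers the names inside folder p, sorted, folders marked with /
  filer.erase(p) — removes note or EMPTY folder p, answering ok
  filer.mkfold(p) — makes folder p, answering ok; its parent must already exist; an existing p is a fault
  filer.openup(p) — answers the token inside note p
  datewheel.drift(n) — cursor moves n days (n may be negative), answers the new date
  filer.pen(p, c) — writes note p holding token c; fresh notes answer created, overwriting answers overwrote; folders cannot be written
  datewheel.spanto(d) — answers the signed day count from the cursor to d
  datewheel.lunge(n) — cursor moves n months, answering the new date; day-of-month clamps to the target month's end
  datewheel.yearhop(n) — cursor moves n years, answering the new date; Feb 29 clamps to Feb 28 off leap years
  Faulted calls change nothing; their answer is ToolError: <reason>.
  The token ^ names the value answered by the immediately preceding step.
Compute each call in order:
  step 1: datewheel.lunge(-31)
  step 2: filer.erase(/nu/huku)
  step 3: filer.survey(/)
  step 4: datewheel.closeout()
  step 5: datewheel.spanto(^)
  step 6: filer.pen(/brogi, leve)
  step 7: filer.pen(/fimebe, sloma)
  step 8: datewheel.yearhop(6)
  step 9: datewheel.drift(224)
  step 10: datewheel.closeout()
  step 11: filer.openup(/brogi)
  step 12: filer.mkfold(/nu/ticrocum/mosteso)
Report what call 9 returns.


Then datewheel.lunge passing n=-31, yielding 1899-11-26.
Using filer.erase passing p=/nu/huku, which returns ok.
Now I run filer.survey passing p=/, yielding [fimebe, nu/].
Using datewheel.closeout, and get 1899-11-30.
Using datewheel.spanto passing d=^, giving 0.
Now I run filer.pen passing p=/brogi, c=leve, and get created.
Next I call filer.pen passing p=/fimebe, c=sloma, which returns overwrote.
Calling datewheel.yearhop passing n=6, — result: 1905-11-30.
Using datewheel.drift passing n=224, and see 1906-07-12.
I run datewheel.closeout, and see 1906-07-31.
I use filer.openup passing p=/brogi, — result: leve.
Now I run filer.mkfold passing p=/nu/ticrocum/mosteso, and observe ok.

Answer: 1906-07-12


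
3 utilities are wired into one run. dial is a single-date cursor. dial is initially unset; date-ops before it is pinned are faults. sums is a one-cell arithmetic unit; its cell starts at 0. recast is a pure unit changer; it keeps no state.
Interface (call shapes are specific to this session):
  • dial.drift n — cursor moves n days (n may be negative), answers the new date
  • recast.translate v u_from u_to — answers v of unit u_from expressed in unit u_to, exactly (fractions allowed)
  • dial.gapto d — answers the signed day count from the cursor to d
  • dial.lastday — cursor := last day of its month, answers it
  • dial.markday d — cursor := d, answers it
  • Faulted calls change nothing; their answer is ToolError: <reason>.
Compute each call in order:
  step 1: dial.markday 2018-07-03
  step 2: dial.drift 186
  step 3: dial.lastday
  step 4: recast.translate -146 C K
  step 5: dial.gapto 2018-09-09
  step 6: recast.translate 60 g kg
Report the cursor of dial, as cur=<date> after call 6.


>> dial.markday(d='2018-07-03')
<< 2018-07-03
>> dial.drift(n='186')
<< 2019-01-05
>> dial.lastday()
<< 2019-01-31
>> recast.translate(v='-146', u_from='C', u_to='K')
<< 2543/20
>> dial.gapto(d='2018-09-09')
<< -144
>> recast.translate(v='60', u_from='g', u_to='kg')
<< 3/50

Answer: cur=2019-01-31


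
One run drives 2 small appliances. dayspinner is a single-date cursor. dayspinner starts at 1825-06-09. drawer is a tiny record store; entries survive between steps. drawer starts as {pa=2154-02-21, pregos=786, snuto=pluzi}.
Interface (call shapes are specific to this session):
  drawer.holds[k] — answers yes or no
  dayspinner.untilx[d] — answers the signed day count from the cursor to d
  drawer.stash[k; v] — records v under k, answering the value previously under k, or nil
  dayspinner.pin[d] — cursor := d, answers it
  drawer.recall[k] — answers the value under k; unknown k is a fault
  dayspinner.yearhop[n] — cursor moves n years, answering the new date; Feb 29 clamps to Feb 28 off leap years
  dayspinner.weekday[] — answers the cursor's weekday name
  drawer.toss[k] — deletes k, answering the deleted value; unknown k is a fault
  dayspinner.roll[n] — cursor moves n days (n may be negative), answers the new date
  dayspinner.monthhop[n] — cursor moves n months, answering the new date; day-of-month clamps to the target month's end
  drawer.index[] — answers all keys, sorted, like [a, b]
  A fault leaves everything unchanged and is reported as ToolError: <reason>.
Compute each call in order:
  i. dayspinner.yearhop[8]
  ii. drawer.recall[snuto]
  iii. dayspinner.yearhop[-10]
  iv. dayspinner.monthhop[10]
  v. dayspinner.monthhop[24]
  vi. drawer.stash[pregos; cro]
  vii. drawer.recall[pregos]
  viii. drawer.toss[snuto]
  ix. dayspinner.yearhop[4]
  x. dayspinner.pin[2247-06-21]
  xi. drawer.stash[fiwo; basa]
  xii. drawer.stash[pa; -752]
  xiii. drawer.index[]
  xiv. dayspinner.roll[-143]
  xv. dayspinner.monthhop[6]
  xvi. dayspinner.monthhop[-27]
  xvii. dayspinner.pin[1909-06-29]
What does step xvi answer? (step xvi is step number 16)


Now I run yearhop on n=8, and get 1833-06-09.
I try recall on k=snuto, and see pluzi.
I run yearhop on n=-10, which returns 1823-06-09.
Then monthhop on n=10, yielding 1824-04-09.
Using monthhop on n=24, yielding 1826-04-09.
I call stash on k=pregos, v=cro, yielding 786.
I try recall on k=pregos, — result: cro.
I invoke toss on k=snuto, → pluzi.
Calling yearhop on n=4, which returns 1830-04-09.
I use pin on d=2247-06-21, and see 2247-06-21.
I run stash on k=fiwo, v=basa, which returns nil.
I invoke stash on k=pa, v=-752, which returns 2154-02-21.
I run index, and observe [fiwo, pa, pregos].
I try roll on n=-143, giving 2247-01-29.
Invoking monthhop on n=6, and observe 2247-07-29.
I call monthhop on n=-27: 2245-04-29.
Calling pin on d=1909-06-29, yielding 1909-06-29.

Answer: 2245-04-29


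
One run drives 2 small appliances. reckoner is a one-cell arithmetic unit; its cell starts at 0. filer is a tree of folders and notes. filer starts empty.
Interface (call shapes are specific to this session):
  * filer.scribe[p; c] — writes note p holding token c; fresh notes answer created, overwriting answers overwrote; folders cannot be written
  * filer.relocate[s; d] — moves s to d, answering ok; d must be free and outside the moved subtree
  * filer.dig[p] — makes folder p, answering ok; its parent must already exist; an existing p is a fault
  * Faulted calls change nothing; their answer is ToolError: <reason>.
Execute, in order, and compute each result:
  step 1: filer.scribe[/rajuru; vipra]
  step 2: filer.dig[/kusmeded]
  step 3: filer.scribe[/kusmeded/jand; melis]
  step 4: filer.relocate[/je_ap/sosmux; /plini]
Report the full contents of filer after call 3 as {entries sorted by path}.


Answer: {kusmeded/, kusmeded/jand=melis, rajuru=vipra}

Derivation:
% filer.scribe(p=/rajuru, c=vipra) == created
% filer.dig(p=/kusmeded) == ok
% filer.scribe(p=/kusmeded/jand, c=melis) == created
% filer.relocate(s=/je_ap/sosmux, d=/plini) == ToolError: not found


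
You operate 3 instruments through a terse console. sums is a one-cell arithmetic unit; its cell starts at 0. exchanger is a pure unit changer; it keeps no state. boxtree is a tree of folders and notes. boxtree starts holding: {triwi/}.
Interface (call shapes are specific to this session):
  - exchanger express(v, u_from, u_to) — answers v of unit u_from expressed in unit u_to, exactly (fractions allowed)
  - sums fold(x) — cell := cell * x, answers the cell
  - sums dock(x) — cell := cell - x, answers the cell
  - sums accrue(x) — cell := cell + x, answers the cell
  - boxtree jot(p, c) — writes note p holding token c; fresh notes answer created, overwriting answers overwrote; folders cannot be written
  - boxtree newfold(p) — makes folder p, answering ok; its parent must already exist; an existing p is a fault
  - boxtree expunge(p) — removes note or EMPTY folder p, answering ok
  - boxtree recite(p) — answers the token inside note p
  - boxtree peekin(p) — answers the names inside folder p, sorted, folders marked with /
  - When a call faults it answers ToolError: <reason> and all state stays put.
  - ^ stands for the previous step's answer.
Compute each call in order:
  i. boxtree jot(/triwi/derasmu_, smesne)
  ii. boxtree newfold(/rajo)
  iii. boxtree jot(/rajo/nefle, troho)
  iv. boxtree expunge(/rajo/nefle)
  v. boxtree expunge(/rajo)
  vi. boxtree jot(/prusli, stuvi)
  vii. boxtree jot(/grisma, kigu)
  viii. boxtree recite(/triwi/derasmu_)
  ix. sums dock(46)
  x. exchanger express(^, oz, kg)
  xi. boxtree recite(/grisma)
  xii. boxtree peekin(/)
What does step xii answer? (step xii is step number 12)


Answer: [grisma, prusli, triwi/]

Derivation:
;; 1. boxtree jot(/triwi/derasmu_, smesne) => created
;; 2. boxtree newfold(/rajo) => ok
;; 3. boxtree jot(/rajo/nefle, troho) => created
;; 4. boxtree expunge(/rajo/nefle) => ok
;; 5. boxtree expunge(/rajo) => ok
;; 6. boxtree jot(/prusli, stuvi) => created
;; 7. boxtree jot(/grisma, kigu) => created
;; 8. boxtree recite(/triwi/derasmu_) => smesne
;; 9. sums dock(46) => -46
;; 10. exchanger express(^, oz, kg) => -1043262451/800000000
;; 11. boxtree recite(/grisma) => kigu
;; 12. boxtree peekin(/) => [grisma, prusli, triwi/]


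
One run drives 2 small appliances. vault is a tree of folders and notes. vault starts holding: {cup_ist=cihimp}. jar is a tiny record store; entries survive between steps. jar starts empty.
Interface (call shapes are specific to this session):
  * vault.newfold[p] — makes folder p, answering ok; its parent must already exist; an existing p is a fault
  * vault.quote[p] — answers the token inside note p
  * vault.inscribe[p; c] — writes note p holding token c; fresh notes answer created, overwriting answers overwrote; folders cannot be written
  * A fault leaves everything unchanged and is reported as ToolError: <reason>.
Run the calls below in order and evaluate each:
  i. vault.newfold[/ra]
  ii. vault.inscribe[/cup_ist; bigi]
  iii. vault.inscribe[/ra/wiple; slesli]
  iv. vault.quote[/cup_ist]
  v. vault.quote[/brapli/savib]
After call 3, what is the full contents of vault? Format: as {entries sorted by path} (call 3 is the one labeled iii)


Answer: {cup_ist=bigi, ra/, ra/wiple=slesli}

Derivation:
CALL newfold[p=/ra]
RET  ok
CALL inscribe[p=/cup_ist; c=bigi]
RET  overwrote
CALL inscribe[p=/ra/wiple; c=slesli]
RET  created
CALL quote[p=/cup_ist]
RET  bigi
CALL quote[p=/brapli/savib]
RET  ToolError: not found


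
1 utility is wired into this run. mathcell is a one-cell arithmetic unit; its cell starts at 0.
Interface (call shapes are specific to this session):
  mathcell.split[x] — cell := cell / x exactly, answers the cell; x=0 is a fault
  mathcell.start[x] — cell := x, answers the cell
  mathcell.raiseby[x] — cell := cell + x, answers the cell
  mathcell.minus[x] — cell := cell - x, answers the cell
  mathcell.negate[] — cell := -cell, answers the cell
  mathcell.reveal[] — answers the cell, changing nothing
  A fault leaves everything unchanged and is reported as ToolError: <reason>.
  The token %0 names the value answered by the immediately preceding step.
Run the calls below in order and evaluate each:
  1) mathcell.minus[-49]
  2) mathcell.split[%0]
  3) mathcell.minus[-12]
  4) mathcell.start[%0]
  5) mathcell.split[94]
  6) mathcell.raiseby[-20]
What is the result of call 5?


Act: mathcell.minus[-49]
Obs: 49
Act: mathcell.split[%0]
Obs: 1
Act: mathcell.minus[-12]
Obs: 13
Act: mathcell.start[%0]
Obs: 13
Act: mathcell.split[94]
Obs: 13/94
Act: mathcell.raiseby[-20]
Obs: -1867/94

Answer: 13/94


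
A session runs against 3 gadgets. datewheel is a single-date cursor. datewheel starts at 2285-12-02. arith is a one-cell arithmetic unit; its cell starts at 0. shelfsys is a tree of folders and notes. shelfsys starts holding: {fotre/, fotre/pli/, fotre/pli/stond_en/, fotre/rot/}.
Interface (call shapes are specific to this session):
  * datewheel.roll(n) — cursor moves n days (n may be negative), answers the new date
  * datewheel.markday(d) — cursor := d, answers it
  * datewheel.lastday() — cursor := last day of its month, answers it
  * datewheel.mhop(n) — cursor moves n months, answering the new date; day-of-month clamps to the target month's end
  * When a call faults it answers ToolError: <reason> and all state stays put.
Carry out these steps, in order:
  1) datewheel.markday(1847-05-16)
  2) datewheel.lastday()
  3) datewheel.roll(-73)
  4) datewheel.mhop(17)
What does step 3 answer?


Answer: 1847-03-19

Derivation:
I use markday using d='1847-05-16', and see 1847-05-16.
I use lastday, and observe 1847-05-31.
I invoke roll using n='-73', → 1847-03-19.
Using mhop using n='17', → 1848-08-19.


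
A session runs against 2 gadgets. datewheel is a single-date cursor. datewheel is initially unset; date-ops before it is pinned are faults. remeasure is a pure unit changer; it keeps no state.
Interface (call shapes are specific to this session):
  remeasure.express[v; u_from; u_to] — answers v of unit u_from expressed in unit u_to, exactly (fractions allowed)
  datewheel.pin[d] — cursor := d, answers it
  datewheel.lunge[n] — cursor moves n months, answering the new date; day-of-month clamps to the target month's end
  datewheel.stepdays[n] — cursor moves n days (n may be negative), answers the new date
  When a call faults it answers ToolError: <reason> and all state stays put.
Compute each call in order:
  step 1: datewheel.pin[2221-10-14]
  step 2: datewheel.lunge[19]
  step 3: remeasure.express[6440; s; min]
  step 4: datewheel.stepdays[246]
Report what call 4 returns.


==> pin(d: 2221-10-14)
<== 2221-10-14
==> lunge(n: 19)
<== 2223-05-14
==> express(v: 6440, u_from: s, u_to: min)
<== 322/3
==> stepdays(n: 246)
<== 2224-01-15

Answer: 2224-01-15


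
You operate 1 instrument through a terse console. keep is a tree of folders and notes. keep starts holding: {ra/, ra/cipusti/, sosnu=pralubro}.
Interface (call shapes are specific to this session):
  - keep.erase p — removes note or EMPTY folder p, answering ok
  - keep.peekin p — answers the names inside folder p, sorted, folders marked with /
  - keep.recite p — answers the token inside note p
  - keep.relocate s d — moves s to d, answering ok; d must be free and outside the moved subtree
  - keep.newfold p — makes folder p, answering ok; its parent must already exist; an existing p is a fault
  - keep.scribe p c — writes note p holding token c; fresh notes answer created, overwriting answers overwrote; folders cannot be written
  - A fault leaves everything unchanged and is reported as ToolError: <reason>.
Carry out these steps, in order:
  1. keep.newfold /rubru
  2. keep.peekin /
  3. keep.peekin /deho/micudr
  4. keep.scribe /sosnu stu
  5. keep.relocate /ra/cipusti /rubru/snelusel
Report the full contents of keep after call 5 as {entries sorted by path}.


Answer: {ra/, rubru/, rubru/snelusel/, sosnu=stu}

Derivation:
>> newfold(p: /rubru)
<< ok
>> peekin(p: /)
<< [ra/, rubru/, sosnu]
>> peekin(p: /deho/micudr)
<< ToolError: not found
>> scribe(p: /sosnu, c: stu)
<< overwrote
>> relocate(s: /ra/cipusti, d: /rubru/snelusel)
<< ok


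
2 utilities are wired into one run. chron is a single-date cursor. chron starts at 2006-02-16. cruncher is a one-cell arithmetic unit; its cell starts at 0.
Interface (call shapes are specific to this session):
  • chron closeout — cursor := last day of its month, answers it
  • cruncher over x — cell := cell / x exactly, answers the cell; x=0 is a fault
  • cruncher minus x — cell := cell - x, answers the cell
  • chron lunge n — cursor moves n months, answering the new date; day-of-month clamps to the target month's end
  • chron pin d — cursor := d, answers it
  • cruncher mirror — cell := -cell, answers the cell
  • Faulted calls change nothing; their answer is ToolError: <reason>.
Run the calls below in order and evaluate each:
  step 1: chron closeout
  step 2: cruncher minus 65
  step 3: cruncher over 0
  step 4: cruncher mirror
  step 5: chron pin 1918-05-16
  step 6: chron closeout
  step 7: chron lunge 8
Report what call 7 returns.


> chron closeout
[out] 2006-02-28
> cruncher minus 65
[out] -65
> cruncher over 0
[out] ToolError: division by zero
> cruncher mirror
[out] 65
> chron pin 1918-05-16
[out] 1918-05-16
> chron closeout
[out] 1918-05-31
> chron lunge 8
[out] 1919-01-31

Answer: 1919-01-31


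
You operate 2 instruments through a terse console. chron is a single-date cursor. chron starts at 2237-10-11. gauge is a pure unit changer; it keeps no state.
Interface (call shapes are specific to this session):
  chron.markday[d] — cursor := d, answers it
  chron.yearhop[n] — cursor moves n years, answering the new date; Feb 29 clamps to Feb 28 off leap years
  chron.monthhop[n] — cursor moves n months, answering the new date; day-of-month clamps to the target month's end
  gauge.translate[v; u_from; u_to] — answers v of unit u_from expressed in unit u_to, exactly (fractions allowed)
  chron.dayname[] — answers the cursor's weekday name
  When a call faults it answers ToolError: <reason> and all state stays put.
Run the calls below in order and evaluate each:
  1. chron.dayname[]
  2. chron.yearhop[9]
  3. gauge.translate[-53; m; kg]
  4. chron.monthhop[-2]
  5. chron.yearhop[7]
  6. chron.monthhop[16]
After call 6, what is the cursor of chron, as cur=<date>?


Answer: cur=2254-12-11

Derivation:
# 1. chron.dayname() : Wednesday
# 2. chron.yearhop(9) : 2246-10-11
# 3. gauge.translate(-53, m, kg) : ToolError: incompatible units
# 4. chron.monthhop(-2) : 2246-08-11
# 5. chron.yearhop(7) : 2253-08-11
# 6. chron.monthhop(16) : 2254-12-11


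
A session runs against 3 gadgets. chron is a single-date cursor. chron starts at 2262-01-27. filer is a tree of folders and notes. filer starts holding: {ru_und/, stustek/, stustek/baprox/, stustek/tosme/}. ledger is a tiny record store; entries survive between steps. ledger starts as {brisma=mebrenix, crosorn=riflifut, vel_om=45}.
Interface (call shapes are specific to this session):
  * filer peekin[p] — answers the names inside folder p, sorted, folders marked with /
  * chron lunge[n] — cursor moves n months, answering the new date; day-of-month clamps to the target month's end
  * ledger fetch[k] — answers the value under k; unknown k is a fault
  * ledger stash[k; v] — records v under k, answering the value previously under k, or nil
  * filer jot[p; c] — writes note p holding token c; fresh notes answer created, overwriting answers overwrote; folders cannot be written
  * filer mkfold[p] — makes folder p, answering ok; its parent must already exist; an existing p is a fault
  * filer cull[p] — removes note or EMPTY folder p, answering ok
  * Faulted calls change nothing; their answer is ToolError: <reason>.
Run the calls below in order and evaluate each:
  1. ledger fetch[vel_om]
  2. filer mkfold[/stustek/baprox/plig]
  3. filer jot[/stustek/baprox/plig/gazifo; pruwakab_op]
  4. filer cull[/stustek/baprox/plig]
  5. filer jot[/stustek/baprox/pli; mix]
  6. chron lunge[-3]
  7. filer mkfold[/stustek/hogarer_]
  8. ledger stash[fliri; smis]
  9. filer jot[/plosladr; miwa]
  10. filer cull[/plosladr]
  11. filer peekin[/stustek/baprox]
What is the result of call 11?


% ledger fetch k→vel_om
[out] 45
% filer mkfold p→/stustek/baprox/plig
[out] ok
% filer jot p→/stustek/baprox/plig/gazifo c→pruwakab_op
[out] created
% filer cull p→/stustek/baprox/plig
[out] ToolError: not empty
% filer jot p→/stustek/baprox/pli c→mix
[out] created
% chron lunge n→-3
[out] 2261-10-27
% filer mkfold p→/stustek/hogarer_
[out] ok
% ledger stash k→fliri v→smis
[out] nil
% filer jot p→/plosladr c→miwa
[out] created
% filer cull p→/plosladr
[out] ok
% filer peekin p→/stustek/baprox
[out] [pli, plig/]

Answer: [pli, plig/]


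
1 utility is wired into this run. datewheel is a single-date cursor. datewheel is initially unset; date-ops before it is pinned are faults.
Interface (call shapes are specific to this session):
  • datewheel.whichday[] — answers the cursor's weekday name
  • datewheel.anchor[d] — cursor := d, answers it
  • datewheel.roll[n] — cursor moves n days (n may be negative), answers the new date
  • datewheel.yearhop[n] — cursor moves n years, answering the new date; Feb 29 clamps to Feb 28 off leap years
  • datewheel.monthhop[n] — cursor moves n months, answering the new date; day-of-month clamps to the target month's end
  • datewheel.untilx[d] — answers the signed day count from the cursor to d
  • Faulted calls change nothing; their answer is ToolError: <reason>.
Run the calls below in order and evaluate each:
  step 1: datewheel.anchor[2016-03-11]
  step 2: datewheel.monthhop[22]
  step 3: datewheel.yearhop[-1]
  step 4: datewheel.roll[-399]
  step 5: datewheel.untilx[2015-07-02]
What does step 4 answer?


Answer: 2015-12-09

Derivation:
-> datewheel.anchor(d→2016-03-11)
<- 2016-03-11
-> datewheel.monthhop(n→22)
<- 2018-01-11
-> datewheel.yearhop(n→-1)
<- 2017-01-11
-> datewheel.roll(n→-399)
<- 2015-12-09
-> datewheel.untilx(d→2015-07-02)
<- -160
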